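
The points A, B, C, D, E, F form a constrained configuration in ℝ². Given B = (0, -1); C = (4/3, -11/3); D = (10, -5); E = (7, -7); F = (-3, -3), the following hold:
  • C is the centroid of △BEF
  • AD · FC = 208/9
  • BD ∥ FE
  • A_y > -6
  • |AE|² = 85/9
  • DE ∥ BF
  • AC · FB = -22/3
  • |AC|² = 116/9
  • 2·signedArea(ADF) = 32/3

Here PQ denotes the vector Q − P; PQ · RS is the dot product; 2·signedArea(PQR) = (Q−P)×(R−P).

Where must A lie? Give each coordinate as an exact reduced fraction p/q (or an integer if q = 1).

A = (14/3, -5)

1. A_x = 14/3  [2·signedArea(ADF) = 32/3 ∩ AD · FC = 208/9]
2. A_y = -5  [2·signedArea(ADF) = 32/3 ∩ AD · FC = 208/9]
   → A = (14/3, -5)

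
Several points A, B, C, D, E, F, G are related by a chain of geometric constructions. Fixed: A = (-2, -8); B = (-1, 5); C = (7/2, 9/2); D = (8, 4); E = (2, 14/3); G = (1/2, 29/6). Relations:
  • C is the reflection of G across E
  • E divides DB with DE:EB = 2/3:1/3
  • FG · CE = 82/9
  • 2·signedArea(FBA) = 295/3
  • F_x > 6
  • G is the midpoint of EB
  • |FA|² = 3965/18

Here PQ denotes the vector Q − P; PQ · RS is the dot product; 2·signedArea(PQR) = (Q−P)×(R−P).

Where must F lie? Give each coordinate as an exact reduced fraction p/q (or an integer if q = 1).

F = (13/2, 25/6)

1. F_x = 13/2  [FG · CE = 82/9 ∩ 2·signedArea(FBA) = 295/3]
2. F_y = 25/6  [FG · CE = 82/9 ∩ 2·signedArea(FBA) = 295/3]
   → F = (13/2, 25/6)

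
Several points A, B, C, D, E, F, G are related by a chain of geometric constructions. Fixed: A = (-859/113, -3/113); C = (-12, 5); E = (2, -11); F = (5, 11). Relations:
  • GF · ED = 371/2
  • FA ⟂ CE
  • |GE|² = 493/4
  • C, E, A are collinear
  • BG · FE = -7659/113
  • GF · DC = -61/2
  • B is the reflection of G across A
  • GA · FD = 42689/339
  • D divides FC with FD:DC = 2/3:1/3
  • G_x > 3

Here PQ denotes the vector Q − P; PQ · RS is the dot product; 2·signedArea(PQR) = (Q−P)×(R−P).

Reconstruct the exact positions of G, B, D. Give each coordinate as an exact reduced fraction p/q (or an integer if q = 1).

B = (-4227/226, -6/113)
D = (-19/3, 7)
G = (7/2, 0)

1. D_x = -19/3  [D divides FC with FD:DC = 2/3:1/3]
2. D_y = 7  [D divides FC with FD:DC = 2/3:1/3]
   → D = (-19/3, 7)
3. G_x = 7/2  [GF · DC = -61/2 ∩ GF · ED = 371/2]
4. G_y = 0  [GF · DC = -61/2 ∩ GF · ED = 371/2]
   → G = (7/2, 0)
5. B_x = -4227/226  [B is the reflection of G across A]
6. B_y = -6/113  [B is the reflection of G across A]
   → B = (-4227/226, -6/113)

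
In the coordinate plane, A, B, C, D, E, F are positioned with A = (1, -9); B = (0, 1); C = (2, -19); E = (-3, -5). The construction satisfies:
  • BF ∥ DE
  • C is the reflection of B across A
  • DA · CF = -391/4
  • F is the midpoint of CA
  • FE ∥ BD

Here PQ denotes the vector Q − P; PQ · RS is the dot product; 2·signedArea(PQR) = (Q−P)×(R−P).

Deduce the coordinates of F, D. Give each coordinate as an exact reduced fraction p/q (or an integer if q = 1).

D = (-9/2, 10)
F = (3/2, -14)

1. F_x = 3/2  [F is the midpoint of CA]
2. F_y = -14  [F is the midpoint of CA]
   → F = (3/2, -14)
3. D_x = -9/2  [BF ∥ DE ∩ FE ∥ BD]
4. D_y = 10  [BF ∥ DE ∩ FE ∥ BD]
   → D = (-9/2, 10)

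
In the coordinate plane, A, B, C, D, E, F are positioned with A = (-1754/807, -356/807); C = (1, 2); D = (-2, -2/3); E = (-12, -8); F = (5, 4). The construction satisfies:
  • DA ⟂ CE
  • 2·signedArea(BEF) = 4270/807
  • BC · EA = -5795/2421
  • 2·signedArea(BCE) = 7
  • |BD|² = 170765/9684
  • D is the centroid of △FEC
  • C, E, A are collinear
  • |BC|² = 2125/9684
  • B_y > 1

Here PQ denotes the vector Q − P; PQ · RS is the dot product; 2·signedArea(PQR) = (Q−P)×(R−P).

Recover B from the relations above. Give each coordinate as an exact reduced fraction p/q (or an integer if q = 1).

1. B_x = 2281/1614  [2·signedArea(BEF) = 4270/807 ∩ BC · EA = -5795/2421]
2. B_y = 1436/807  [2·signedArea(BEF) = 4270/807 ∩ BC · EA = -5795/2421]
   → B = (2281/1614, 1436/807)

B = (2281/1614, 1436/807)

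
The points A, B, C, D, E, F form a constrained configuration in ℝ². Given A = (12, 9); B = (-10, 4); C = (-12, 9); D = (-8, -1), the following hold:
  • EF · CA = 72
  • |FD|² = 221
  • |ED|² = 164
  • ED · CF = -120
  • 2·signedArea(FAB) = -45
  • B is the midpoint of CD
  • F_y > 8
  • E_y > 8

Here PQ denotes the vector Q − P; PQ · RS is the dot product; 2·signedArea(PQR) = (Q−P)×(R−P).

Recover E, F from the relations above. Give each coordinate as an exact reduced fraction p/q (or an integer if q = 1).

E = (0, 9)
F = (3, 9)

1. F_x = 3  [line 5·x + -22·y + 183 = 0 ∩ |FD|² = 221]
2. F_y = 9  [line 5·x + -22·y + 183 = 0 ∩ |FD|² = 221]
   → F = (3, 9)
3. E_x = 0  [EF · CA = 72]
4. E_y = 9  [|ED|² = 164]
   → E = (0, 9)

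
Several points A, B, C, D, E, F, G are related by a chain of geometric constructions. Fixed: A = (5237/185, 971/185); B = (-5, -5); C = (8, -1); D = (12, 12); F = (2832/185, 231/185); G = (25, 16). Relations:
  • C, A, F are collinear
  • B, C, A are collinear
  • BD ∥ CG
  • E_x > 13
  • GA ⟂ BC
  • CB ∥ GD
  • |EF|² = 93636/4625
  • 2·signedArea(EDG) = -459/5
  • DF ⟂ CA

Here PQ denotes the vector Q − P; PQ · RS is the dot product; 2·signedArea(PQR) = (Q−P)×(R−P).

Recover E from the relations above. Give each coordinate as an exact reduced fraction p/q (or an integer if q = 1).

1. E_x = 12936/925  [line -4·x + 13·y + -81/5 = 0 ∩ |EF|² = 93636/4625]
2. E_y = 5133/925  [line -4·x + 13·y + -81/5 = 0 ∩ |EF|² = 93636/4625]
   → E = (12936/925, 5133/925)

E = (12936/925, 5133/925)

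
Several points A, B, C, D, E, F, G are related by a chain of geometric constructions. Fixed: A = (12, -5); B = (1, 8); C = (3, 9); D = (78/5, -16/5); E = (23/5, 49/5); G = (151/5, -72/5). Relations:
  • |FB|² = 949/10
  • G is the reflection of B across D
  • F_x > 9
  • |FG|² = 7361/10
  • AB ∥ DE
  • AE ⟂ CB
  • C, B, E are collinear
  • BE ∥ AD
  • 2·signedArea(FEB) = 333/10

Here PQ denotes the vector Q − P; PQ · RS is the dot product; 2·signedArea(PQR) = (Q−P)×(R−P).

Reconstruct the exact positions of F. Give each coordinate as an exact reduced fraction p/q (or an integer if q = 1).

F = (93/10, 29/10)

1. F_x = 93/10  [line 9/5·x + -18/5·y + -63/10 = 0 ∩ |FB|² = 949/10]
2. F_y = 29/10  [line 9/5·x + -18/5·y + -63/10 = 0 ∩ |FB|² = 949/10]
   → F = (93/10, 29/10)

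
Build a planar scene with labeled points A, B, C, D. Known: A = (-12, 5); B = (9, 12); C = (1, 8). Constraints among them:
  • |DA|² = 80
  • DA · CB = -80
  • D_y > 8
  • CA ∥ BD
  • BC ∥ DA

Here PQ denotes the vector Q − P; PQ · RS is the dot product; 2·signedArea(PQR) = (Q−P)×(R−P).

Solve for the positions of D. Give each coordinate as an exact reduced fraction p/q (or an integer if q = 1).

D = (-4, 9)

1. D_x = -4  [BC ∥ DA ∩ CA ∥ BD]
2. D_y = 9  [BC ∥ DA ∩ CA ∥ BD]
   → D = (-4, 9)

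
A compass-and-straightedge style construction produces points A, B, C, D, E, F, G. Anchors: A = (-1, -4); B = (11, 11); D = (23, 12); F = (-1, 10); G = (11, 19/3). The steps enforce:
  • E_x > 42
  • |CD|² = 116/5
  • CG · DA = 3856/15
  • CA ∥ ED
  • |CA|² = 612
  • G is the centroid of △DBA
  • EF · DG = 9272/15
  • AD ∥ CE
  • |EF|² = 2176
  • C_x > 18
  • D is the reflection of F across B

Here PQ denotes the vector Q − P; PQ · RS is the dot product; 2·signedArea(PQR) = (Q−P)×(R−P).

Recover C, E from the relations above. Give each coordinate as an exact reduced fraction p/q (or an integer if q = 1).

1. E_x = 211/5  [line 12·x + 17/3·y + -3314/5 = 0 ∩ |EF|² = 2176]
2. E_y = 138/5  [line 12·x + 17/3·y + -3314/5 = 0 ∩ |EF|² = 2176]
   → E = (211/5, 138/5)
3. C_x = 91/5  [CG · DA = 3856/15 ∩ CA ∥ ED]
4. C_y = 58/5  [CG · DA = 3856/15 ∩ CA ∥ ED]
   → C = (91/5, 58/5)

C = (91/5, 58/5)
E = (211/5, 138/5)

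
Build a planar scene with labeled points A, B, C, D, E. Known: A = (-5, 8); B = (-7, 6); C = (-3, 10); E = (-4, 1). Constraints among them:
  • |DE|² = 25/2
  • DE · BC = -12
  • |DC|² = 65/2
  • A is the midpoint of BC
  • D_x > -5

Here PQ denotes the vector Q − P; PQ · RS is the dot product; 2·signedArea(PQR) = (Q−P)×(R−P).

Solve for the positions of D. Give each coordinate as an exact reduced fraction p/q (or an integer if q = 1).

D = (-9/2, 9/2)

1. D_x = -9/2  [line -4·x + -4·y + 0 = 0 ∩ |DC|² = 65/2]
2. D_y = 9/2  [line -4·x + -4·y + 0 = 0 ∩ |DC|² = 65/2]
   → D = (-9/2, 9/2)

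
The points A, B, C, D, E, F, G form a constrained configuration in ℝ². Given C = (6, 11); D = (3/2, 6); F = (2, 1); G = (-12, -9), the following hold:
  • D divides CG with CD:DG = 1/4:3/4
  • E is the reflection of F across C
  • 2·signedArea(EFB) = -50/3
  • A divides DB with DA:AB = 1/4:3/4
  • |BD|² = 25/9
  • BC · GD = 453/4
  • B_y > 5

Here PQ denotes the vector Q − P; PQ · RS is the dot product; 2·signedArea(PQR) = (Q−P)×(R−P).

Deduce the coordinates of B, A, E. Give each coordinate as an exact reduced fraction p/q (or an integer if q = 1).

1. E_x = 10  [E is the reflection of F across C]
2. E_y = 21  [E is the reflection of F across C]
   → E = (10, 21)
3. B_x = 19/6  [BC · GD = 453/4 ∩ 2·signedArea(EFB) = -50/3]
4. B_y = 6  [BC · GD = 453/4 ∩ 2·signedArea(EFB) = -50/3]
   → B = (19/6, 6)
5. A_x = 23/12  [A divides DB with DA:AB = 1/4:3/4]
6. A_y = 6  [A divides DB with DA:AB = 1/4:3/4]
   → A = (23/12, 6)

A = (23/12, 6)
B = (19/6, 6)
E = (10, 21)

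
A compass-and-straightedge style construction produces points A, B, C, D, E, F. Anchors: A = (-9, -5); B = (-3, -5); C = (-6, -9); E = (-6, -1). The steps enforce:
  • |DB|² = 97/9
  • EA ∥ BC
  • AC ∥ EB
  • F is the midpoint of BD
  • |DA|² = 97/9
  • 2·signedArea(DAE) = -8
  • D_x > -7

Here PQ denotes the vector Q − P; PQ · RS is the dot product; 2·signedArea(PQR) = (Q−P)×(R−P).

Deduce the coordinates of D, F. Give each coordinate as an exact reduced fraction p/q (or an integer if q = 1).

1. D_x = -6  [line -4·x + 3·y + -13 = 0 ∩ |DA|² = 97/9]
2. D_y = -11/3  [line -4·x + 3·y + -13 = 0 ∩ |DA|² = 97/9]
   → D = (-6, -11/3)
3. F_x = -9/2  [F is the midpoint of BD]
4. F_y = -13/3  [F is the midpoint of BD]
   → F = (-9/2, -13/3)

D = (-6, -11/3)
F = (-9/2, -13/3)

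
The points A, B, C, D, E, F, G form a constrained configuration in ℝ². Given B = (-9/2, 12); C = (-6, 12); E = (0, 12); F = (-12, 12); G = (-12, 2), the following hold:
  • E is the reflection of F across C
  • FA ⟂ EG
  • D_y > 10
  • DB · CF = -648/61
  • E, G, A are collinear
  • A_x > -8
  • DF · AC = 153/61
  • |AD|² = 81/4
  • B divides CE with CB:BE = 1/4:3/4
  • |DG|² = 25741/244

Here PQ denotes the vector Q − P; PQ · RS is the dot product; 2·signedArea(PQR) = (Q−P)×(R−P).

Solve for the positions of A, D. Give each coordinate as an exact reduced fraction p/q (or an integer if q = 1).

A = (-432/61, 372/61)
D = (-765/122, 642/61)

1. A_x = -432/61  [E, G, A are collinear ∩ FA ⟂ EG]
2. A_y = 372/61  [E, G, A are collinear ∩ FA ⟂ EG]
   → A = (-432/61, 372/61)
3. D_x = -765/122  [DB · CF = -648/61 ∩ DF · AC = 153/61]
4. D_y = 642/61  [DB · CF = -648/61 ∩ DF · AC = 153/61]
   → D = (-765/122, 642/61)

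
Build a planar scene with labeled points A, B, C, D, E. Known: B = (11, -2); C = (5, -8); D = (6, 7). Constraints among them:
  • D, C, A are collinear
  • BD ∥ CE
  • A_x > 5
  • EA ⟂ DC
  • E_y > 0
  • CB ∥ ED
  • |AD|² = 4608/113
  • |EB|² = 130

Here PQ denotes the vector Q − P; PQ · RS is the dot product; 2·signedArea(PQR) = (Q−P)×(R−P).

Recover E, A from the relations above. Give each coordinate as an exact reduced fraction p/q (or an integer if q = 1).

1. E_x = 0  [CB ∥ ED ∩ BD ∥ CE]
2. E_y = 1  [CB ∥ ED ∩ BD ∥ CE]
   → E = (0, 1)
3. A_x = 630/113  [D, C, A are collinear ∩ EA ⟂ DC]
4. A_y = 71/113  [D, C, A are collinear ∩ EA ⟂ DC]
   → A = (630/113, 71/113)

A = (630/113, 71/113)
E = (0, 1)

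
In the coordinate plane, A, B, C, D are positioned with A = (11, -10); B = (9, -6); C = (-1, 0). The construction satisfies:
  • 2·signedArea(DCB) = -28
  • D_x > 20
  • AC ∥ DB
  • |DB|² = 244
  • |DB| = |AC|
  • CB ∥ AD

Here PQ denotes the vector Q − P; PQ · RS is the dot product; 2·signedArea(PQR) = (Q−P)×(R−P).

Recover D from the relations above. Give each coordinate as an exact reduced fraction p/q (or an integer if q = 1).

1. D_x = 21  [AC ∥ DB ∩ CB ∥ AD]
2. D_y = -16  [AC ∥ DB ∩ CB ∥ AD]
   → D = (21, -16)

D = (21, -16)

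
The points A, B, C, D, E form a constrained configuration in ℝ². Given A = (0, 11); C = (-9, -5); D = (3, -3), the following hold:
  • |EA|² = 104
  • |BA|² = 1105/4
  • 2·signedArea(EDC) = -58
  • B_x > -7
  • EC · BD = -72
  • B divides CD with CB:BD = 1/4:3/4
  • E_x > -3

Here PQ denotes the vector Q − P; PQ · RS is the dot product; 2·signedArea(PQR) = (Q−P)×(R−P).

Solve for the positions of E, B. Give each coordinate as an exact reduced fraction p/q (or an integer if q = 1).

B = (-6, -9/2)
E = (-2, 1)

1. B_x = -6  [B divides CD with CB:BD = 1/4:3/4]
2. B_y = -9/2  [B divides CD with CB:BD = 1/4:3/4]
   → B = (-6, -9/2)
3. E_x = -2  [EC · BD = -72 ∩ 2·signedArea(EDC) = -58]
4. E_y = 1  [EC · BD = -72 ∩ 2·signedArea(EDC) = -58]
   → E = (-2, 1)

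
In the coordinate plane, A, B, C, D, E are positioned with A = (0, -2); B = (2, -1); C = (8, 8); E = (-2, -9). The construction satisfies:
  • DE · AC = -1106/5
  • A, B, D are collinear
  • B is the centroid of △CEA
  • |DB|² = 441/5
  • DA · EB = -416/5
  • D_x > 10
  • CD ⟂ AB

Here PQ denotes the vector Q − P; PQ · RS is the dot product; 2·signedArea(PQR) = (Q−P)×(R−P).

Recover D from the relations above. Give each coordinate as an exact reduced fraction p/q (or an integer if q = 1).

1. D_x = 52/5  [A, B, D are collinear ∩ CD ⟂ AB]
2. D_y = 16/5  [A, B, D are collinear ∩ CD ⟂ AB]
   → D = (52/5, 16/5)

D = (52/5, 16/5)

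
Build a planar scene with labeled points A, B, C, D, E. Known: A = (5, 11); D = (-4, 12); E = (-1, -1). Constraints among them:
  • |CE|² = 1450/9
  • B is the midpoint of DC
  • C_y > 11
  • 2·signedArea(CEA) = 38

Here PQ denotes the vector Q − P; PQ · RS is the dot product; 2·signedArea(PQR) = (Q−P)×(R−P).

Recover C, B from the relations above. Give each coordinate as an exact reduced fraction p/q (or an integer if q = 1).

B = (-1, 35/3)
C = (2, 34/3)

1. C_x = 2  [line -12·x + 6·y + -44 = 0 ∩ |CE|² = 1450/9]
2. C_y = 34/3  [line -12·x + 6·y + -44 = 0 ∩ |CE|² = 1450/9]
   → C = (2, 34/3)
3. B_x = -1  [B is the midpoint of DC]
4. B_y = 35/3  [B is the midpoint of DC]
   → B = (-1, 35/3)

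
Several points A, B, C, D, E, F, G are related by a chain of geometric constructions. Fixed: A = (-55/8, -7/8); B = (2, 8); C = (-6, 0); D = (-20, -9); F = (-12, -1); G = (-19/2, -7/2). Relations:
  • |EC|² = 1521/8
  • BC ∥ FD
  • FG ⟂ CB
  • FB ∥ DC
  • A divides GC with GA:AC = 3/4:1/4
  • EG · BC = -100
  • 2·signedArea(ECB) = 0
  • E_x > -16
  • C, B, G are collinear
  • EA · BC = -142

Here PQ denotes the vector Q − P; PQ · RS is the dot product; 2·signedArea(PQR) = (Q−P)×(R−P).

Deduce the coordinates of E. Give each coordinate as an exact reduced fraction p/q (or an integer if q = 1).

1. E_x = -63/4  [2·signedArea(ECB) = 0 ∩ EG · BC = -100]
2. E_y = -39/4  [2·signedArea(ECB) = 0 ∩ EG · BC = -100]
   → E = (-63/4, -39/4)

E = (-63/4, -39/4)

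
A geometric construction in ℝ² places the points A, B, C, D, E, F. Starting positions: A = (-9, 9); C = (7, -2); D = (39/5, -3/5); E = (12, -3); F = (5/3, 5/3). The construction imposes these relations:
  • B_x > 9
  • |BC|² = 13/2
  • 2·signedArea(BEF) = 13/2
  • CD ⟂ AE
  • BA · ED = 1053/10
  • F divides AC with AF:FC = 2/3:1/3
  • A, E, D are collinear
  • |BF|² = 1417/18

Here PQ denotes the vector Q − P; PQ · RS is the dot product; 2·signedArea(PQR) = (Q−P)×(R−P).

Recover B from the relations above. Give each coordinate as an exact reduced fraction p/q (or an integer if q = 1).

1. B_x = 19/2  [2·signedArea(BEF) = 13/2 ∩ BA · ED = 1053/10]
2. B_y = -5/2  [2·signedArea(BEF) = 13/2 ∩ BA · ED = 1053/10]
   → B = (19/2, -5/2)

B = (19/2, -5/2)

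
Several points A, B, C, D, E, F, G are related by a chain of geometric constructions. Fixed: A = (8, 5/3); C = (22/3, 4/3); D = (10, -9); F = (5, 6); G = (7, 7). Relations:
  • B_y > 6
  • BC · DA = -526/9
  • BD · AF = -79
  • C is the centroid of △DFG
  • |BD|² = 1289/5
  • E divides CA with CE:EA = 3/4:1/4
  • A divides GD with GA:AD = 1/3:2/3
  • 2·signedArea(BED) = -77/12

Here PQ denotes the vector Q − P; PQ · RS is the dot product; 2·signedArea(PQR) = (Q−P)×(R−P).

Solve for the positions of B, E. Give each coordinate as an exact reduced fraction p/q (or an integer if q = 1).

1. B_x = 31/5  [BC · DA = -526/9 ∩ BD · AF = -79]
2. B_y = 33/5  [BC · DA = -526/9 ∩ BD · AF = -79]
   → B = (31/5, 33/5)
3. E_x = 47/6  [E divides CA with CE:EA = 3/4:1/4]
4. E_y = 19/12  [E divides CA with CE:EA = 3/4:1/4]
   → E = (47/6, 19/12)

B = (31/5, 33/5)
E = (47/6, 19/12)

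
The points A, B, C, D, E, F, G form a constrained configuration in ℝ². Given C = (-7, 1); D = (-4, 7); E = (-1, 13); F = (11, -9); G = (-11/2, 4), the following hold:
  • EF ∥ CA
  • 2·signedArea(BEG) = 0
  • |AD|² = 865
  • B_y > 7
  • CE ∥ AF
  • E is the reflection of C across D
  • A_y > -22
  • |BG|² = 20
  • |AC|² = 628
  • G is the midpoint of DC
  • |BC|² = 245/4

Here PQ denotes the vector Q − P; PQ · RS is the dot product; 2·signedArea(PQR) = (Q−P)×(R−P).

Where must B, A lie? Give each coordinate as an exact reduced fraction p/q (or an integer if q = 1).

A = (5, -21)
B = (-7/2, 8)

1. B_x = -7/2  [line 9·x + -9/2·y + 135/2 = 0 ∩ |BG|² = 20]
2. B_y = 8  [line 9·x + -9/2·y + 135/2 = 0 ∩ |BG|² = 20]
   → B = (-7/2, 8)
3. A_x = 5  [CE ∥ AF ∩ EF ∥ CA]
4. A_y = -21  [CE ∥ AF ∩ EF ∥ CA]
   → A = (5, -21)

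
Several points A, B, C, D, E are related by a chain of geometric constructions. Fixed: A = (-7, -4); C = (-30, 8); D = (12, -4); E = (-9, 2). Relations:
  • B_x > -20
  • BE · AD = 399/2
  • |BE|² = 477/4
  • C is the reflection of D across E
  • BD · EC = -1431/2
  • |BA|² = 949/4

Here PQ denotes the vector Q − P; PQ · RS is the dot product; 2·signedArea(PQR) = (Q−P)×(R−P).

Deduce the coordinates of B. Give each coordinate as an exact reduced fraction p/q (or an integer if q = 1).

B = (-39/2, 5)

1. B_x = -39/2  [BD · EC = -1431/2 ∩ BE · AD = 399/2]
2. B_y = 5  [BD · EC = -1431/2 ∩ BE · AD = 399/2]
   → B = (-39/2, 5)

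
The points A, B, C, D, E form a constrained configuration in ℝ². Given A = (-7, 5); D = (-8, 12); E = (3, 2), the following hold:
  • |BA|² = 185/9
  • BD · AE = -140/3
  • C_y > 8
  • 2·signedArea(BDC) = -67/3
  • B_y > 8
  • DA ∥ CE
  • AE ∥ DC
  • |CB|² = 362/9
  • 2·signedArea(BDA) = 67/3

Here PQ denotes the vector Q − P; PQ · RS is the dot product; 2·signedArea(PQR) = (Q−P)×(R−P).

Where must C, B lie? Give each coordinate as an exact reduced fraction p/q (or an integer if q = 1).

B = (-13/3, 26/3)
C = (2, 9)

1. C_x = 2  [DA ∥ CE ∩ AE ∥ DC]
2. C_y = 9  [DA ∥ CE ∩ AE ∥ DC]
   → C = (2, 9)
3. B_x = -13/3  [2·signedArea(BDA) = 67/3 ∩ 2·signedArea(BDC) = -67/3]
4. B_y = 26/3  [2·signedArea(BDA) = 67/3 ∩ 2·signedArea(BDC) = -67/3]
   → B = (-13/3, 26/3)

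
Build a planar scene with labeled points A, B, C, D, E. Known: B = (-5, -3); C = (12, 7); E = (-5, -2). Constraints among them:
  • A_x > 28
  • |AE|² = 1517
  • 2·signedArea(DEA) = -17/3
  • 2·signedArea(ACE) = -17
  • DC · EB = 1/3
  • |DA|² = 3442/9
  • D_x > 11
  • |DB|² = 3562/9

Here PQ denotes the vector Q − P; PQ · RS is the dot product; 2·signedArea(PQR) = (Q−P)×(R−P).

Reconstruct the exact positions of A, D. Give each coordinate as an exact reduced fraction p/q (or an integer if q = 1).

1. A_x = 29  [line 9·x + -17·y + 28 = 0 ∩ |AE|² = 1517]
2. A_y = 17  [line 9·x + -17·y + 28 = 0 ∩ |AE|² = 1517]
   → A = (29, 17)
3. D_x = 12  [2·signedArea(DEA) = -17/3 ∩ DC · EB = 1/3]
4. D_y = 22/3  [2·signedArea(DEA) = -17/3 ∩ DC · EB = 1/3]
   → D = (12, 22/3)

A = (29, 17)
D = (12, 22/3)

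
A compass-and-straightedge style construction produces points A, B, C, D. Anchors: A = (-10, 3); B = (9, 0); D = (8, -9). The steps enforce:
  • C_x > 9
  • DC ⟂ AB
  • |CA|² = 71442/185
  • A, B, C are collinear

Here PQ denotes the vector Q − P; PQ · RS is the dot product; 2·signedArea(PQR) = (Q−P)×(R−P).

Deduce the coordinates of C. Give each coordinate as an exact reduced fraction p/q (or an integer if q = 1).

C = (1741/185, -12/185)

1. C_x = 1741/185  [A, B, C are collinear ∩ DC ⟂ AB]
2. C_y = -12/185  [A, B, C are collinear ∩ DC ⟂ AB]
   → C = (1741/185, -12/185)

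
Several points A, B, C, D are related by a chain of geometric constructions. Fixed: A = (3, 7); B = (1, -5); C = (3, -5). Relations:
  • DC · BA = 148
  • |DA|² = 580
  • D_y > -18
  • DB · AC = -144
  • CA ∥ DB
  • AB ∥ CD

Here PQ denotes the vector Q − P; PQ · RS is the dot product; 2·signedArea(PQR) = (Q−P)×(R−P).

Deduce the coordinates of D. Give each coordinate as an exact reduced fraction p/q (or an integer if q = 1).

1. D_x = 1  [CA ∥ DB ∩ AB ∥ CD]
2. D_y = -17  [CA ∥ DB ∩ AB ∥ CD]
   → D = (1, -17)

D = (1, -17)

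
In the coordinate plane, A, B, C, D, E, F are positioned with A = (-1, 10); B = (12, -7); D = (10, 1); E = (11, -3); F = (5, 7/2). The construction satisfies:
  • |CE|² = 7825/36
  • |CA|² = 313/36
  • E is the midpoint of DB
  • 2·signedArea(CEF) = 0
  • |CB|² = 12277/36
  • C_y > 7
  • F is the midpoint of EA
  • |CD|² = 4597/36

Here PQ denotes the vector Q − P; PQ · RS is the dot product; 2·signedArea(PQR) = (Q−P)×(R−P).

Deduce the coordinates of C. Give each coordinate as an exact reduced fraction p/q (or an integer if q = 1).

1. C_x = 1  [line -13/2·x + -6·y + 107/2 = 0 ∩ |CD|² = 4597/36]
2. C_y = 47/6  [line -13/2·x + -6·y + 107/2 = 0 ∩ |CD|² = 4597/36]
   → C = (1, 47/6)

C = (1, 47/6)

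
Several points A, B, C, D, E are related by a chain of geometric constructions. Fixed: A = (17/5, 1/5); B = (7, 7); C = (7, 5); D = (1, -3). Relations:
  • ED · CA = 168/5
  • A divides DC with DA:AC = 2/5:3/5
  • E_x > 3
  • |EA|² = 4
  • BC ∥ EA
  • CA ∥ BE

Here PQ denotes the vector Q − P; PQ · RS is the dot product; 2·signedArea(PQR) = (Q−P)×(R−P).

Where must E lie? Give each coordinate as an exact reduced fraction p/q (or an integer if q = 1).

E = (17/5, 11/5)

1. E_x = 17/5  [BC ∥ EA ∩ CA ∥ BE]
2. E_y = 11/5  [BC ∥ EA ∩ CA ∥ BE]
   → E = (17/5, 11/5)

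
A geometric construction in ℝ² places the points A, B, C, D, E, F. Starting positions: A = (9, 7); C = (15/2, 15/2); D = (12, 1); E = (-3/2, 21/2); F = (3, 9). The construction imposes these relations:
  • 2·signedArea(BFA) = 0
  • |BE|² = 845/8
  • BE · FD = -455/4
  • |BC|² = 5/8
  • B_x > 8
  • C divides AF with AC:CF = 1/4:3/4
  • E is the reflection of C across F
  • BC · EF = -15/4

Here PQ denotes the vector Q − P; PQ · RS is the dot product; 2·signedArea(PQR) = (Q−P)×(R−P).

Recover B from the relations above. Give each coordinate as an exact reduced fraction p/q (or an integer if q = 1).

1. B_x = 33/4  [2·signedArea(BFA) = 0 ∩ BE · FD = -455/4]
2. B_y = 29/4  [2·signedArea(BFA) = 0 ∩ BE · FD = -455/4]
   → B = (33/4, 29/4)

B = (33/4, 29/4)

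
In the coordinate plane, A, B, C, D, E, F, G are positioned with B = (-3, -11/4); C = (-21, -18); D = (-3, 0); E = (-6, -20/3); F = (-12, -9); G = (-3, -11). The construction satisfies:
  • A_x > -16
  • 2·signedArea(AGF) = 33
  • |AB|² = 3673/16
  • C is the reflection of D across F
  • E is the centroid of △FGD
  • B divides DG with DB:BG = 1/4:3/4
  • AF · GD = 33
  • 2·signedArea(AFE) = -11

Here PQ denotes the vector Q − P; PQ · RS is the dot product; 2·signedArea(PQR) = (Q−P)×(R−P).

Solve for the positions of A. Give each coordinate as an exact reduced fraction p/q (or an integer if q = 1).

A = (-15, -12)

1. A_x = -15  [2·signedArea(AGF) = 33 ∩ 2·signedArea(AFE) = -11]
2. A_y = -12  [2·signedArea(AGF) = 33 ∩ 2·signedArea(AFE) = -11]
   → A = (-15, -12)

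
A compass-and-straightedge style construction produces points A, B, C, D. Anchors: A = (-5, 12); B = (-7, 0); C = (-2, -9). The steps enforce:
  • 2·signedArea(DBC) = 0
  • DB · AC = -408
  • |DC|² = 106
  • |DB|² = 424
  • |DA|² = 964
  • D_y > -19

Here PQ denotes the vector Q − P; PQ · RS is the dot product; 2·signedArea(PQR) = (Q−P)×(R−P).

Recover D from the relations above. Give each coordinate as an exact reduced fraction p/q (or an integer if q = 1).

D = (3, -18)

1. D_x = 3  [2·signedArea(DBC) = 0 ∩ DB · AC = -408]
2. D_y = -18  [2·signedArea(DBC) = 0 ∩ DB · AC = -408]
   → D = (3, -18)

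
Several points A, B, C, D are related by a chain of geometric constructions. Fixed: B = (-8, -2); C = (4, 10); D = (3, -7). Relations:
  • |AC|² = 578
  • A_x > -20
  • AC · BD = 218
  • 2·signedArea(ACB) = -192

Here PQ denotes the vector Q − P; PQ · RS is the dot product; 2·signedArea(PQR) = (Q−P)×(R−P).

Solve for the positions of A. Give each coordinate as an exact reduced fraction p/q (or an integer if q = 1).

A = (-19, 3)

1. A_x = -19  [2·signedArea(ACB) = -192 ∩ AC · BD = 218]
2. A_y = 3  [2·signedArea(ACB) = -192 ∩ AC · BD = 218]
   → A = (-19, 3)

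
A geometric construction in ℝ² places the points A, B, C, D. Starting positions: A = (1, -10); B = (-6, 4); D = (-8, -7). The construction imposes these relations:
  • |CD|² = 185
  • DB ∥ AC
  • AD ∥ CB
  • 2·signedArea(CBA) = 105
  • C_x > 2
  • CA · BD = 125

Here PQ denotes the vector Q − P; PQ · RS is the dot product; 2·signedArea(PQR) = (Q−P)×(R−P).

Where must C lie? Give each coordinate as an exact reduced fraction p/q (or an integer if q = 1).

1. C_x = 3  [AD ∥ CB ∩ DB ∥ AC]
2. C_y = 1  [AD ∥ CB ∩ DB ∥ AC]
   → C = (3, 1)

C = (3, 1)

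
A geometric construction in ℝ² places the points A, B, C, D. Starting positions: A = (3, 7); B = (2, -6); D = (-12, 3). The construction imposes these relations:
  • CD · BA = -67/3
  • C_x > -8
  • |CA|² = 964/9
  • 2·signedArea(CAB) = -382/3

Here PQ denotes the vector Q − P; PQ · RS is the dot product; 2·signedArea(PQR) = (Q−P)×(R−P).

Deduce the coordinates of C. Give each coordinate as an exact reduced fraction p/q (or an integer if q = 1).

C = (-7, 13/3)

1. C_x = -7  [2·signedArea(CAB) = -382/3 ∩ CD · BA = -67/3]
2. C_y = 13/3  [2·signedArea(CAB) = -382/3 ∩ CD · BA = -67/3]
   → C = (-7, 13/3)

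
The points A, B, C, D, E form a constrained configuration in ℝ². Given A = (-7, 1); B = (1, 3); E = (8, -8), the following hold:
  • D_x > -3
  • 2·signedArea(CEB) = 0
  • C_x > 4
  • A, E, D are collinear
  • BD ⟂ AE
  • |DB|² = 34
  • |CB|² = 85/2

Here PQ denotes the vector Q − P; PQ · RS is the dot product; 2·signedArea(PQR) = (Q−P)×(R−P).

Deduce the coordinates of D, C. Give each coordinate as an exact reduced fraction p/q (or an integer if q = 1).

1. D_x = -2  [A, E, D are collinear ∩ BD ⟂ AE]
2. D_y = -2  [A, E, D are collinear ∩ BD ⟂ AE]
   → D = (-2, -2)
3. C_x = 9/2  [line -11·x + -7·y + 32 = 0 ∩ |CB|² = 85/2]
4. C_y = -5/2  [line -11·x + -7·y + 32 = 0 ∩ |CB|² = 85/2]
   → C = (9/2, -5/2)

C = (9/2, -5/2)
D = (-2, -2)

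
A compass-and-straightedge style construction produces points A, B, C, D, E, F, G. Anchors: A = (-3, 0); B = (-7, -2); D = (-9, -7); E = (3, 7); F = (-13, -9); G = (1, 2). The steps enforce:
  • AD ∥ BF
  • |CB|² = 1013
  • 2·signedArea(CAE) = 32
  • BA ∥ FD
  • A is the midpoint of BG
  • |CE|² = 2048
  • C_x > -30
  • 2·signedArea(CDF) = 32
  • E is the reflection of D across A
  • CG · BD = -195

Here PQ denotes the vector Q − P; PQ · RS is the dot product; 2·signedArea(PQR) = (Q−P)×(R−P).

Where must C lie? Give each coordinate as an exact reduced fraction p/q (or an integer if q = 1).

C = (-29, -25)

1. C_x = -29  [2·signedArea(CAE) = 32 ∩ CG · BD = -195]
2. C_y = -25  [2·signedArea(CAE) = 32 ∩ CG · BD = -195]
   → C = (-29, -25)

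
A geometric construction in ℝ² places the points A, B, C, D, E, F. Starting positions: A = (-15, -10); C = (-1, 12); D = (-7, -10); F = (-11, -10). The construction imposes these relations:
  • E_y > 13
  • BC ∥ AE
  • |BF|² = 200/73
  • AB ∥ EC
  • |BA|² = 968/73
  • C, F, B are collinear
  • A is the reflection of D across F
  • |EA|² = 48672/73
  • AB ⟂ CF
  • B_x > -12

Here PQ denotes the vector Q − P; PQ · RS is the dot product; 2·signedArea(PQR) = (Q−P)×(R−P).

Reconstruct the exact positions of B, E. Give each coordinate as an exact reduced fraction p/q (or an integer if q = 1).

1. B_x = -853/73  [C, F, B are collinear ∩ AB ⟂ CF]
2. B_y = -840/73  [C, F, B are collinear ∩ AB ⟂ CF]
   → B = (-853/73, -840/73)
3. E_x = -315/73  [AB ∥ EC ∩ BC ∥ AE]
4. E_y = 986/73  [AB ∥ EC ∩ BC ∥ AE]
   → E = (-315/73, 986/73)

B = (-853/73, -840/73)
E = (-315/73, 986/73)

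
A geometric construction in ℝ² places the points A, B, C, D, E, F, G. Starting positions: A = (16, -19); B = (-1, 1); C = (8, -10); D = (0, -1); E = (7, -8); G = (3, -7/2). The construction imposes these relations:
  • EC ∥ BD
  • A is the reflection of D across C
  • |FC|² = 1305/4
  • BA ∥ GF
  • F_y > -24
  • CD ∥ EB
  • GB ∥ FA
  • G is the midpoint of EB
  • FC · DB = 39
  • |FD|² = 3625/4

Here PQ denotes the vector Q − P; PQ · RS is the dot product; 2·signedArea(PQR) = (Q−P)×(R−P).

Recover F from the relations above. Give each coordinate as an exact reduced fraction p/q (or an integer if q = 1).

F = (20, -47/2)

1. F_x = 20  [GB ∥ FA ∩ BA ∥ GF]
2. F_y = -47/2  [GB ∥ FA ∩ BA ∥ GF]
   → F = (20, -47/2)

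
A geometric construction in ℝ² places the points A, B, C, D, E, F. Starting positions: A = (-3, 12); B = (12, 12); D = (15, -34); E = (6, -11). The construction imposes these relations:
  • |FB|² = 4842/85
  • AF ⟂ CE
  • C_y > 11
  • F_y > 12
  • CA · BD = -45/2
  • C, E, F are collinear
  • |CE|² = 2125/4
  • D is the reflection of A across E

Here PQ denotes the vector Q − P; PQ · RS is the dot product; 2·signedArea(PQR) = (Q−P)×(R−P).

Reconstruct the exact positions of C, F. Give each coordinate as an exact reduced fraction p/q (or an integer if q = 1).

C = (9/2, 12)
F = (1899/425, 5307/425)

1. C_x = 9/2  [line -3·x + 46·y + -1077/2 = 0 ∩ |CE|² = 2125/4]
2. C_y = 12  [line -3·x + 46·y + -1077/2 = 0 ∩ |CE|² = 2125/4]
   → C = (9/2, 12)
3. F_x = 1899/425  [C, E, F are collinear ∩ AF ⟂ CE]
4. F_y = 5307/425  [C, E, F are collinear ∩ AF ⟂ CE]
   → F = (1899/425, 5307/425)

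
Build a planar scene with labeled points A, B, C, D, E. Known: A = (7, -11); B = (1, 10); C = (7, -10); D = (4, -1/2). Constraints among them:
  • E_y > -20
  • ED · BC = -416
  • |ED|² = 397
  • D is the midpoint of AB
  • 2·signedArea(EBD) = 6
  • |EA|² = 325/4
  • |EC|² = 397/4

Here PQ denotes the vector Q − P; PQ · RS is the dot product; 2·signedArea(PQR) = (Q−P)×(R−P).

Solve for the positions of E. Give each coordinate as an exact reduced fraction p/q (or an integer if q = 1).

1. E_x = 10  [2·signedArea(EBD) = 6 ∩ ED · BC = -416]
2. E_y = -39/2  [2·signedArea(EBD) = 6 ∩ ED · BC = -416]
   → E = (10, -39/2)

E = (10, -39/2)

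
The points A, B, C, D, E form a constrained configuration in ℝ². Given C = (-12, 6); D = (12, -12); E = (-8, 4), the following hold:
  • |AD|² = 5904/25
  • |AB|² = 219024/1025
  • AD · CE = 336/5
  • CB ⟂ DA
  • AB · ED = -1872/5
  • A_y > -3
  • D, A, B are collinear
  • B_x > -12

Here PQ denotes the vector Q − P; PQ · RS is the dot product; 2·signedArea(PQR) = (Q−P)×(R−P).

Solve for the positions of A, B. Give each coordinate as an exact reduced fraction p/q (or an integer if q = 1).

1. A_x = 0  [line -4·x + 2·y + 24/5 = 0 ∩ |AD|² = 5904/25]
2. A_y = -12/5  [line -4·x + 2·y + 24/5 = 0 ∩ |AD|² = 5904/25]
   → A = (0, -12/5)
3. B_x = -468/41  [AB · ED = -1872/5 ∩ D, A, B are collinear]
4. B_y = 276/41  [AB · ED = -1872/5 ∩ D, A, B are collinear]
   → B = (-468/41, 276/41)

A = (0, -12/5)
B = (-468/41, 276/41)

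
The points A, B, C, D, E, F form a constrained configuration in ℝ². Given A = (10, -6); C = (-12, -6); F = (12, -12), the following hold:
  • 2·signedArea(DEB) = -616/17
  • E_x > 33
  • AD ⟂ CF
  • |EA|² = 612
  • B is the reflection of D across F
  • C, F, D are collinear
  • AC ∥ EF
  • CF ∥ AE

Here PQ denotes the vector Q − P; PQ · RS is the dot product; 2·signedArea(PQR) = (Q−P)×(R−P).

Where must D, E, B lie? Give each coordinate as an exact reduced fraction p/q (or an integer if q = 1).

1. D_x = 148/17  [C, F, D are collinear ∩ AD ⟂ CF]
2. D_y = -190/17  [C, F, D are collinear ∩ AD ⟂ CF]
   → D = (148/17, -190/17)
3. E_x = 34  [AC ∥ EF ∩ CF ∥ AE]
4. E_y = -12  [AC ∥ EF ∩ CF ∥ AE]
   → E = (34, -12)
5. B_x = 260/17  [B is the reflection of D across F]
6. B_y = -218/17  [B is the reflection of D across F]
   → B = (260/17, -218/17)

B = (260/17, -218/17)
D = (148/17, -190/17)
E = (34, -12)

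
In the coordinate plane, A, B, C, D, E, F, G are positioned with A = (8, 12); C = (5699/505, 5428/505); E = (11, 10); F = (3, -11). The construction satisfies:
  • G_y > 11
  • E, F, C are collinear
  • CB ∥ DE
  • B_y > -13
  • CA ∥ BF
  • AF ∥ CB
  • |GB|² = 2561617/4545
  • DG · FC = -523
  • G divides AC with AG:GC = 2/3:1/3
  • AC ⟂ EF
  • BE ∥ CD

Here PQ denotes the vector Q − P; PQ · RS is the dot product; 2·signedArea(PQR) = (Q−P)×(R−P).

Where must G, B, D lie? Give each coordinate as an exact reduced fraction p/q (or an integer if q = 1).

B = (3174/505, -6187/505)
D = (16, 33)
G = (5146/505, 16916/1515)

1. G_x = 5146/505  [G divides AC with AG:GC = 2/3:1/3]
2. G_y = 16916/1515  [G divides AC with AG:GC = 2/3:1/3]
   → G = (5146/505, 16916/1515)
3. B_x = 3174/505  [CA ∥ BF ∩ AF ∥ CB]
4. B_y = -6187/505  [CA ∥ BF ∩ AF ∥ CB]
   → B = (3174/505, -6187/505)
5. D_x = 16  [CB ∥ DE ∩ BE ∥ CD]
6. D_y = 33  [CB ∥ DE ∩ BE ∥ CD]
   → D = (16, 33)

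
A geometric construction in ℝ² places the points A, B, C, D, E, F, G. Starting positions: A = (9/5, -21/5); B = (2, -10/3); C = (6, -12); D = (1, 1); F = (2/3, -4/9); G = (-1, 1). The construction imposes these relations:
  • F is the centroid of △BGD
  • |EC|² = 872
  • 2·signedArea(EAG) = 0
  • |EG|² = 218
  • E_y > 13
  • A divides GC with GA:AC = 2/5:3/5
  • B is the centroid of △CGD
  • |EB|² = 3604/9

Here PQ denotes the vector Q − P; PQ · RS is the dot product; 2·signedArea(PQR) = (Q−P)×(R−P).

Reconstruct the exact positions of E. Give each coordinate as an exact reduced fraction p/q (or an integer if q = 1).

E = (-8, 14)

1. E_x = -8  [line -26/5·x + -14/5·y + -12/5 = 0 ∩ |EB|² = 3604/9]
2. E_y = 14  [line -26/5·x + -14/5·y + -12/5 = 0 ∩ |EB|² = 3604/9]
   → E = (-8, 14)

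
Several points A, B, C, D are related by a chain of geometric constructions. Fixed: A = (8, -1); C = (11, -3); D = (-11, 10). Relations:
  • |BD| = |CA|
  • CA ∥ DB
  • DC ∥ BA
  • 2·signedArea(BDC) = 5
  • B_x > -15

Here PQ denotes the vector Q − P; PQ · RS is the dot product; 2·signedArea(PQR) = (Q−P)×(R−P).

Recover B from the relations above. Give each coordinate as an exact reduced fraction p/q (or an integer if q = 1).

1. B_x = -14  [DC ∥ BA ∩ CA ∥ DB]
2. B_y = 12  [DC ∥ BA ∩ CA ∥ DB]
   → B = (-14, 12)

B = (-14, 12)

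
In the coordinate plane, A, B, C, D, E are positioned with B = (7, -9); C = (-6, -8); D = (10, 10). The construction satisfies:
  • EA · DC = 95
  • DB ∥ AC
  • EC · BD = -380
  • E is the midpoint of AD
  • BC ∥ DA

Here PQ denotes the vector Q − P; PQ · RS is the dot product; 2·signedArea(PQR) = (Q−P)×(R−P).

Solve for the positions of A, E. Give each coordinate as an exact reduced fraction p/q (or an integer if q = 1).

1. A_x = -3  [DB ∥ AC ∩ BC ∥ DA]
2. A_y = 11  [DB ∥ AC ∩ BC ∥ DA]
   → A = (-3, 11)
3. E_x = 7/2  [E is the midpoint of AD]
4. E_y = 21/2  [E is the midpoint of AD]
   → E = (7/2, 21/2)

A = (-3, 11)
E = (7/2, 21/2)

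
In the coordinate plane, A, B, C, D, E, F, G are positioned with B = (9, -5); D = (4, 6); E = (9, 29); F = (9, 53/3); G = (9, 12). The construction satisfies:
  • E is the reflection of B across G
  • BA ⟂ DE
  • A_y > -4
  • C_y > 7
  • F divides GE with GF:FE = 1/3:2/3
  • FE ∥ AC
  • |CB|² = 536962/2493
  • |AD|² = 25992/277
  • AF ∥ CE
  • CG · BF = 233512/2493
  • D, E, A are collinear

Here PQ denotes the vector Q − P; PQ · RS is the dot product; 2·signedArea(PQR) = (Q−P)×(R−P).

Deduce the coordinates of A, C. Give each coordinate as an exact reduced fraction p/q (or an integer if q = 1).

1. A_x = 538/277  [D, E, A are collinear ∩ BA ⟂ DE]
2. A_y = -960/277  [D, E, A are collinear ∩ BA ⟂ DE]
   → A = (538/277, -960/277)
3. C_x = 538/277  [AF ∥ CE ∩ FE ∥ AC]
4. C_y = 6538/831  [AF ∥ CE ∩ FE ∥ AC]
   → C = (538/277, 6538/831)

A = (538/277, -960/277)
C = (538/277, 6538/831)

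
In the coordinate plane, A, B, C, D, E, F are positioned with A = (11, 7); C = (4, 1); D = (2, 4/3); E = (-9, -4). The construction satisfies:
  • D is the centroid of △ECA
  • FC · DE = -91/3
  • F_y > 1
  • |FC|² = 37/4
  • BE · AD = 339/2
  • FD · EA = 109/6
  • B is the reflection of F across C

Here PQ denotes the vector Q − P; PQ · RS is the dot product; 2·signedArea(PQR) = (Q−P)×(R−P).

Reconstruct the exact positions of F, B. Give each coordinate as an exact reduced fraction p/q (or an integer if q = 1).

1. F_x = 1  [FC · DE = -91/3 ∩ FD · EA = 109/6]
2. F_y = 3/2  [FC · DE = -91/3 ∩ FD · EA = 109/6]
   → F = (1, 3/2)
3. B_x = 7  [B is the reflection of F across C]
4. B_y = 1/2  [B is the reflection of F across C]
   → B = (7, 1/2)

B = (7, 1/2)
F = (1, 3/2)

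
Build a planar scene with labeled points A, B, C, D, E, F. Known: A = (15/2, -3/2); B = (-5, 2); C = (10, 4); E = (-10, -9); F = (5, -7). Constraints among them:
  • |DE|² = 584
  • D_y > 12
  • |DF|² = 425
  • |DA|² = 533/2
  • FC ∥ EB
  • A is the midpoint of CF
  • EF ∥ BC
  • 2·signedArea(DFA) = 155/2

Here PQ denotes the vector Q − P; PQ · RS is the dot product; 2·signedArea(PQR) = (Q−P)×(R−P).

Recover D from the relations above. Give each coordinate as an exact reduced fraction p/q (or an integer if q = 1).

1. D_x = 0  [line -11/2·x + 5/2·y + -65/2 = 0 ∩ |DF|² = 425]
2. D_y = 13  [line -11/2·x + 5/2·y + -65/2 = 0 ∩ |DF|² = 425]
   → D = (0, 13)

D = (0, 13)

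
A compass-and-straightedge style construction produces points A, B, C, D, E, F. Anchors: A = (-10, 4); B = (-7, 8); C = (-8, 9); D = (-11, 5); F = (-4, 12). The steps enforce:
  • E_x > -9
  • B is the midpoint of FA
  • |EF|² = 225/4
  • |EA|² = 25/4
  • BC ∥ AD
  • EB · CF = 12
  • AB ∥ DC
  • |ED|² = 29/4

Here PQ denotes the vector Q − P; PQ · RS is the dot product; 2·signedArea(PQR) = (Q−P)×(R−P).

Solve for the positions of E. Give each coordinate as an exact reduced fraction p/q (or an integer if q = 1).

E = (-17/2, 6)

1. E_x = -17/2  [line -4·x + -3·y + -16 = 0 ∩ |ED|² = 29/4]
2. E_y = 6  [line -4·x + -3·y + -16 = 0 ∩ |ED|² = 29/4]
   → E = (-17/2, 6)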